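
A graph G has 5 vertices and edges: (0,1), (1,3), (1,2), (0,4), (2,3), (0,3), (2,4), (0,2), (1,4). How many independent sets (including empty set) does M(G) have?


An independent set in a graphic matroid is an acyclic edge subset.
G has 5 vertices and 9 edges.
Enumerate all 2^9 = 512 subsets, checking for acyclicity.
Total independent sets = 198.

198


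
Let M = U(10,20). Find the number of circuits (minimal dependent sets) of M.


In U(10,20), circuits are the (11)-element subsets.
Any set of 11 elements is dependent, and removing any one element gives
an independent set of size 10, so it is a minimal dependent set.
Number of circuits = C(20,11) = 167960.

167960


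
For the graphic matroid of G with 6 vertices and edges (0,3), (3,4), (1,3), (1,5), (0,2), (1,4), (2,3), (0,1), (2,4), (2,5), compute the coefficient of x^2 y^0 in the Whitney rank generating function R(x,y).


R(x,y) = sum over A in 2^E of x^(r(E)-r(A)) * y^(|A|-r(A)).
G has 6 vertices, 10 edges. r(E) = 5.
Enumerate all 2^10 = 1024 subsets.
Count subsets with r(E)-r(A)=2 and |A|-r(A)=0: 116.

116


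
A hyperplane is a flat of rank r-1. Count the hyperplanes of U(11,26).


Hyperplanes of U(11,26) are flats of rank 10.
In a uniform matroid, these are exactly the (10)-element subsets.
Count = (26 choose 10) = 5311735.

5311735


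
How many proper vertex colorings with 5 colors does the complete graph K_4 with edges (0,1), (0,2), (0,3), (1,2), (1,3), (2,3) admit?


P(K_4, k) = k(k-1)(k-2)...(k-3).
P(5) = (5) * (4) * (3) * (2) = 120.

120


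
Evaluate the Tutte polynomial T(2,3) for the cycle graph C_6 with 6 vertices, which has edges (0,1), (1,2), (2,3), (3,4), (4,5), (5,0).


T(C_6; x,y) = x + x^2 + ... + x^(5) + y.
T(2,3) = 2^1 + 2^2 + 2^3 + 2^4 + 2^5 + 3
= 2 + 4 + 8 + 16 + 32 + 3
= 65.

65


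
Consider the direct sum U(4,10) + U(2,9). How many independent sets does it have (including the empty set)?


For a direct sum, |I(M1+M2)| = |I(M1)| * |I(M2)|.
|I(U(4,10))| = sum C(10,k) for k=0..4 = 386.
|I(U(2,9))| = sum C(9,k) for k=0..2 = 46.
Total = 386 * 46 = 17756.

17756


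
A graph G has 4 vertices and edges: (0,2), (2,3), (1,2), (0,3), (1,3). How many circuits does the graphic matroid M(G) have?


A circuit in a graphic matroid = edge set of a simple cycle.
G has 4 vertices and 5 edges.
Enumerating all minimal edge subsets forming cycles...
Total circuits found: 3.

3


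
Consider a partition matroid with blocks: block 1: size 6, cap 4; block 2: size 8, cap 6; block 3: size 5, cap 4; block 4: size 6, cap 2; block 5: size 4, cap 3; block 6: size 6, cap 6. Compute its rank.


Rank of a partition matroid = sum of min(|Si|, ci) for each block.
= min(6,4) + min(8,6) + min(5,4) + min(6,2) + min(4,3) + min(6,6)
= 4 + 6 + 4 + 2 + 3 + 6
= 25.

25


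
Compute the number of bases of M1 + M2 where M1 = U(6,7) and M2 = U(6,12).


Bases of a direct sum M1 + M2: |B| = |B(M1)| * |B(M2)|.
|B(U(6,7))| = C(7,6) = 7.
|B(U(6,12))| = C(12,6) = 924.
Total bases = 7 * 924 = 6468.

6468


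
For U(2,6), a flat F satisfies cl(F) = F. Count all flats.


Flats of U(2,6): every subset of size < 2 is a flat, plus E itself.
Count = (6 choose 0) + (6 choose 1) + 1
     = 1 + 6 + 1
     = 8.

8


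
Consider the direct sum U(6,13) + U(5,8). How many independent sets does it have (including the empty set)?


For a direct sum, |I(M1+M2)| = |I(M1)| * |I(M2)|.
|I(U(6,13))| = sum C(13,k) for k=0..6 = 4096.
|I(U(5,8))| = sum C(8,k) for k=0..5 = 219.
Total = 4096 * 219 = 897024.

897024


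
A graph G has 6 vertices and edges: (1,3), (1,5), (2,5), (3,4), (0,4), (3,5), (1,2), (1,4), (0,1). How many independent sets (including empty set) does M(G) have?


An independent set in a graphic matroid is an acyclic edge subset.
G has 6 vertices and 9 edges.
Enumerate all 2^9 = 512 subsets, checking for acyclicity.
Total independent sets = 280.

280


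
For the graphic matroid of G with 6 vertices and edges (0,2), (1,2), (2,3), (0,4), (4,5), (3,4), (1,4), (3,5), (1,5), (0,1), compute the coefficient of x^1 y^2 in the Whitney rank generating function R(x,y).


R(x,y) = sum over A in 2^E of x^(r(E)-r(A)) * y^(|A|-r(A)).
G has 6 vertices, 10 edges. r(E) = 5.
Enumerate all 2^10 = 1024 subsets.
Count subsets with r(E)-r(A)=1 and |A|-r(A)=2: 34.

34


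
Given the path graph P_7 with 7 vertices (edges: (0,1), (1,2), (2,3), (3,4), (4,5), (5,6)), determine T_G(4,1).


A path on 7 vertices is a tree with 6 edges.
T(x,y) = x^(6) for any tree.
T(4,1) = 4^6 = 4096.

4096


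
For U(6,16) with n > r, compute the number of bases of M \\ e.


Deleting e from U(6,16) gives U(6,15) since n > r.
Bases of U(6,15) = C(15,6) = 5005.

5005


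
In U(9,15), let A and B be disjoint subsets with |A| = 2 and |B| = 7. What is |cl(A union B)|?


|A union B| = 2 + 7 = 9 (disjoint).
In U(9,15), cl(S) = S if |S| < 9, else cl(S) = E.
Since 9 >= 9, cl(A union B) = E.
|cl(A union B)| = 15.

15


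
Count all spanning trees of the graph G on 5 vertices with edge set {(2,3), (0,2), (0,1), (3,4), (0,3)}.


By Kirchhoff's matrix tree theorem, the number of spanning trees equals
the determinant of any cofactor of the Laplacian matrix L.
G has 5 vertices and 5 edges.
Computing the (4 x 4) cofactor determinant gives 3.

3


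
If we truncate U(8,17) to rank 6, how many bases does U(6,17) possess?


Truncating U(8,17) to rank 6 gives U(6,17).
Bases of U(6,17) are all 6-element subsets of 17 elements.
Number of bases = C(17,6) = 17! / (6! * 11!) = 12376.

12376


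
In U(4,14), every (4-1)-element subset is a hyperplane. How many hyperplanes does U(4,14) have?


Hyperplanes of U(4,14) are flats of rank 3.
In a uniform matroid, these are exactly the (3)-element subsets.
Count = (14 choose 3) = 364.

364


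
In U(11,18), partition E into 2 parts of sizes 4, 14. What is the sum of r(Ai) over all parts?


r(Ai) = min(|Ai|, 11) for each part.
Sum = min(4,11) + min(14,11)
    = 4 + 11
    = 15.

15


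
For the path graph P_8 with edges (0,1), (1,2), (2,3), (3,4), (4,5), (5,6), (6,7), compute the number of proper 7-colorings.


P(P_8, k) = k * (k-1)^(7).
P(7) = 7 * 6^7 = 7 * 279936 = 1959552.

1959552


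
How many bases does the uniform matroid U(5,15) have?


Bases of U(5,15) are all 5-element subsets of the 15-element ground set.
Number of bases = C(15,5).
(15 choose 5) = 3003.

3003


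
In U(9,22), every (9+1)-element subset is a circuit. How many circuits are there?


In U(9,22), circuits are the (10)-element subsets.
Any set of 10 elements is dependent, and removing any one element gives
an independent set of size 9, so it is a minimal dependent set.
Number of circuits = (22 choose 10) = 646646.

646646


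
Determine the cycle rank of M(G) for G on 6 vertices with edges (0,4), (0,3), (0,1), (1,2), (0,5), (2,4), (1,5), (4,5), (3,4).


Cycle rank (nullity) = |E| - r(M) = |E| - (|V| - c).
|E| = 9, |V| = 6, c = 1.
Nullity = 9 - (6 - 1) = 9 - 5 = 4.

4


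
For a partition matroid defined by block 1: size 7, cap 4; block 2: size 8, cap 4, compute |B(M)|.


A basis picks exactly ci elements from block i.
Number of bases = product of C(|Si|, ci).
= C(7,4) * C(8,4)
= 35 * 70
= 2450.

2450


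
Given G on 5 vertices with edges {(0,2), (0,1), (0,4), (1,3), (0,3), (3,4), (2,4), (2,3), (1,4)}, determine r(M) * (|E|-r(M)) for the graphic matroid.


r(M) = |V| - c = 5 - 1 = 4.
nullity = |E| - r(M) = 9 - 4 = 5.
Product = 4 * 5 = 20.

20


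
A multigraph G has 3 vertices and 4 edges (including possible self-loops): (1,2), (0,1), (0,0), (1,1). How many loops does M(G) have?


In a graphic matroid, a loop is a self-loop edge (u,u) with rank 0.
Examining all 4 edges for self-loops...
Self-loops found: (0,0), (1,1)
Number of loops = 2.

2


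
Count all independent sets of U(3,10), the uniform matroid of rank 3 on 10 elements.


Independent sets of U(3,10) are all subsets of size <= 3.
Count = (10 choose 0) + (10 choose 1) + (10 choose 2) + (10 choose 3)
     = 1 + 10 + 45 + 120
     = 176.

176


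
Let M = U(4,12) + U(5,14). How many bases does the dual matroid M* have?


(M1+M2)* = M1* + M2*.
M1* = U(8,12), bases: C(12,8) = 495.
M2* = U(9,14), bases: C(14,9) = 2002.
|B(M*)| = 495 * 2002 = 990990.

990990


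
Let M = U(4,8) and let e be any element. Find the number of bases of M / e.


Contracting e from U(4,8) gives U(3,7).
Bases of U(3,7) = (7 choose 3) = 35.

35


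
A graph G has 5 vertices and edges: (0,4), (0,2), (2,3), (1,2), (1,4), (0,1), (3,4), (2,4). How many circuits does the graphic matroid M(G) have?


A circuit in a graphic matroid = edge set of a simple cycle.
G has 5 vertices and 8 edges.
Enumerating all minimal edge subsets forming cycles...
Total circuits found: 12.

12


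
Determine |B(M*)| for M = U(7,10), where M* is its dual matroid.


The dual of U(r,n) is U(n-r, n) = U(3,10).
Bases of U(3,10) are all (3)-element subsets.
|B(M*)| = (10 choose 3) = 120.

120


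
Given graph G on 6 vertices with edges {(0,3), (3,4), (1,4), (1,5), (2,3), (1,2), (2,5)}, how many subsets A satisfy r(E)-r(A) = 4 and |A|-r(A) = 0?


R(x,y) = sum over A in 2^E of x^(r(E)-r(A)) * y^(|A|-r(A)).
G has 6 vertices, 7 edges. r(E) = 5.
Enumerate all 2^7 = 128 subsets.
Count subsets with r(E)-r(A)=4 and |A|-r(A)=0: 7.

7


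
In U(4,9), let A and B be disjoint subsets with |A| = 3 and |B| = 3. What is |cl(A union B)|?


|A union B| = 3 + 3 = 6 (disjoint).
In U(4,9), cl(S) = S if |S| < 4, else cl(S) = E.
Since 6 >= 4, cl(A union B) = E.
|cl(A union B)| = 9.

9


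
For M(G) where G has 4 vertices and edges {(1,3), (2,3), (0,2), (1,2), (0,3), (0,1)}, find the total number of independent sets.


An independent set in a graphic matroid is an acyclic edge subset.
G has 4 vertices and 6 edges.
Enumerate all 2^6 = 64 subsets, checking for acyclicity.
Total independent sets = 38.

38


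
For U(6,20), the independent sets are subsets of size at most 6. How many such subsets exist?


Independent sets of U(6,20) are all subsets of size <= 6.
Count = C(20,0) + C(20,1) + C(20,2) + C(20,3) + C(20,4) + C(20,5) + C(20,6)
     = 1 + 20 + 190 + 1140 + 4845 + 15504 + 38760
     = 60460.

60460


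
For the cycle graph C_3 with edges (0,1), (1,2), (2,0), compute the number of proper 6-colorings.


P(C_3, k) = (k-1)^3 + (-1)^3*(k-1).
P(6) = (5)^3 - 5
= 125 - 5 = 120.

120


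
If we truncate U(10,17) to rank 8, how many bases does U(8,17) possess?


Truncating U(10,17) to rank 8 gives U(8,17).
Bases of U(8,17) are all 8-element subsets of 17 elements.
Number of bases = C(17,8) = 24310.

24310


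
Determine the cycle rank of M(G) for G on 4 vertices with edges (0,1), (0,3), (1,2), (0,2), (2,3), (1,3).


Cycle rank (nullity) = |E| - r(M) = |E| - (|V| - c).
|E| = 6, |V| = 4, c = 1.
Nullity = 6 - (4 - 1) = 6 - 3 = 3.

3


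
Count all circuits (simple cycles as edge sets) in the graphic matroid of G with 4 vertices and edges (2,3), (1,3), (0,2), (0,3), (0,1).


A circuit in a graphic matroid = edge set of a simple cycle.
G has 4 vertices and 5 edges.
Enumerating all minimal edge subsets forming cycles...
Total circuits found: 3.

3


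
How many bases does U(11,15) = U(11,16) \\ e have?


Deleting e from U(11,16) gives U(11,15) since n > r.
Bases of U(11,15) = C(15,11) = 15! / (11! * 4!) = 1365.

1365


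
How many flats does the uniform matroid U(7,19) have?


Flats of U(7,19): every subset of size < 7 is a flat, plus E itself.
Count = C(19,0) + C(19,1) + C(19,2) + C(19,3) + C(19,4) + C(19,5) + C(19,6) + 1
     = 1 + 19 + 171 + 969 + 3876 + 11628 + 27132 + 1
     = 43797.

43797


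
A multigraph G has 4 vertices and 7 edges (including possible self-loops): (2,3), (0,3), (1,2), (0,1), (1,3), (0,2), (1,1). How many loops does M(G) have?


In a graphic matroid, a loop is a self-loop edge (u,u) with rank 0.
Examining all 7 edges for self-loops...
Self-loops found: (1,1)
Number of loops = 1.

1


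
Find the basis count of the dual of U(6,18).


The dual of U(r,n) is U(n-r, n) = U(12,18).
Bases of U(12,18) are all (12)-element subsets.
|B(M*)| = (18 choose 12) = 18564.

18564


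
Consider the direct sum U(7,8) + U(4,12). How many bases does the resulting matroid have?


Bases of a direct sum M1 + M2: |B| = |B(M1)| * |B(M2)|.
|B(U(7,8))| = C(8,7) = 8.
|B(U(4,12))| = C(12,4) = 495.
Total bases = 8 * 495 = 3960.

3960


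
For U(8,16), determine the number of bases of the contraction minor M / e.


Contracting e from U(8,16) gives U(7,15).
Bases of U(7,15) = C(15,7) = 6435.

6435


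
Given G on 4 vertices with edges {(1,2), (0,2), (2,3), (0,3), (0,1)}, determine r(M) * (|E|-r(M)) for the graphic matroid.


r(M) = |V| - c = 4 - 1 = 3.
nullity = |E| - r(M) = 5 - 3 = 2.
Product = 3 * 2 = 6.

6


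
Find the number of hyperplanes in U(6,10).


Hyperplanes of U(6,10) are flats of rank 5.
In a uniform matroid, these are exactly the (5)-element subsets.
Count = (10 choose 5) = 252.

252


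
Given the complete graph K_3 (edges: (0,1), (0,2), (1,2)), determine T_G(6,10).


T(K_3; x,y) = x^2 + x + y.
T(6,10) = 36 + 6 + 10 = 52.

52


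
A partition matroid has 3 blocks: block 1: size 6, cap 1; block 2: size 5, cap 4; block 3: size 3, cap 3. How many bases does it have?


A basis picks exactly ci elements from block i.
Number of bases = product of C(|Si|, ci).
= C(6,1) * C(5,4) * C(3,3)
= 6 * 5 * 1
= 30.

30


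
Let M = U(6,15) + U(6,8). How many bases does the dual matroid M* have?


(M1+M2)* = M1* + M2*.
M1* = U(9,15), bases: C(15,9) = 5005.
M2* = U(2,8), bases: C(8,2) = 28.
|B(M*)| = 5005 * 28 = 140140.

140140


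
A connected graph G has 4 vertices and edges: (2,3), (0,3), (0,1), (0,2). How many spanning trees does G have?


By Kirchhoff's matrix tree theorem, the number of spanning trees equals
the determinant of any cofactor of the Laplacian matrix L.
G has 4 vertices and 4 edges.
Computing the (3 x 3) cofactor determinant gives 3.

3


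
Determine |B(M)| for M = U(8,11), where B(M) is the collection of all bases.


Bases of U(8,11) are all 8-element subsets of the 11-element ground set.
Number of bases = C(11,8).
(11 choose 8) = 165.

165


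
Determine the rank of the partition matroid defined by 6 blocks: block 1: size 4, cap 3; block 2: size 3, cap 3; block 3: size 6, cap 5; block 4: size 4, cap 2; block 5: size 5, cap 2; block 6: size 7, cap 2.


Rank of a partition matroid = sum of min(|Si|, ci) for each block.
= min(4,3) + min(3,3) + min(6,5) + min(4,2) + min(5,2) + min(7,2)
= 3 + 3 + 5 + 2 + 2 + 2
= 17.

17


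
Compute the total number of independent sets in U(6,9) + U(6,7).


For a direct sum, |I(M1+M2)| = |I(M1)| * |I(M2)|.
|I(U(6,9))| = sum C(9,k) for k=0..6 = 466.
|I(U(6,7))| = sum C(7,k) for k=0..6 = 127.
Total = 466 * 127 = 59182.

59182


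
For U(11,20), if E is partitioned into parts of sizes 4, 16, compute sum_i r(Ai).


r(Ai) = min(|Ai|, 11) for each part.
Sum = min(4,11) + min(16,11)
    = 4 + 11
    = 15.

15


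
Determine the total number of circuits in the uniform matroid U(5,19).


In U(5,19), circuits are the (6)-element subsets.
Any set of 6 elements is dependent, and removing any one element gives
an independent set of size 5, so it is a minimal dependent set.
Number of circuits = C(19,6) = 19! / (6! * 13!) = 27132.

27132


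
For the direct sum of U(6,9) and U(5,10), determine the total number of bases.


Bases of a direct sum M1 + M2: |B| = |B(M1)| * |B(M2)|.
|B(U(6,9))| = C(9,6) = 84.
|B(U(5,10))| = C(10,5) = 252.
Total bases = 84 * 252 = 21168.

21168


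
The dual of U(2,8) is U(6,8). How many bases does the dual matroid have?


The dual of U(r,n) is U(n-r, n) = U(6,8).
Bases of U(6,8) are all (6)-element subsets.
|B(M*)| = (8 choose 6) = 28.

28


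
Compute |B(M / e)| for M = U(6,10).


Contracting e from U(6,10) gives U(5,9).
Bases of U(5,9) = (9 choose 5) = 126.

126


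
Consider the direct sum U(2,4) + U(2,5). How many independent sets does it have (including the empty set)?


For a direct sum, |I(M1+M2)| = |I(M1)| * |I(M2)|.
|I(U(2,4))| = sum C(4,k) for k=0..2 = 11.
|I(U(2,5))| = sum C(5,k) for k=0..2 = 16.
Total = 11 * 16 = 176.

176


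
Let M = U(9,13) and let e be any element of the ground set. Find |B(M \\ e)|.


Deleting e from U(9,13) gives U(9,12) since n > r.
Bases of U(9,12) = C(12,9) = 12! / (9! * 3!) = 220.

220


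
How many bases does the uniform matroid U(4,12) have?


Bases of U(4,12) are all 4-element subsets of the 12-element ground set.
Number of bases = C(12,4).
(12 choose 4) = 495.

495


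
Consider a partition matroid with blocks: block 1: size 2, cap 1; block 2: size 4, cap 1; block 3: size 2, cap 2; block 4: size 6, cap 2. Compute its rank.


Rank of a partition matroid = sum of min(|Si|, ci) for each block.
= min(2,1) + min(4,1) + min(2,2) + min(6,2)
= 1 + 1 + 2 + 2
= 6.

6


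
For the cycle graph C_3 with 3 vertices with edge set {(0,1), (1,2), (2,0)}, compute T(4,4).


T(C_3; x,y) = x + x^2 + ... + x^(2) + y.
T(4,4) = 4^1 + 4^2 + 4
= 4 + 16 + 4
= 24.

24


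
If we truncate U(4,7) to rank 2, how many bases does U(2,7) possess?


Truncating U(4,7) to rank 2 gives U(2,7).
Bases of U(2,7) are all 2-element subsets of 7 elements.
Number of bases = (7 choose 2) = 21.

21


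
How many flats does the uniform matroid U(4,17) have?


Flats of U(4,17): every subset of size < 4 is a flat, plus E itself.
Count = (17 choose 0) + (17 choose 1) + (17 choose 2) + (17 choose 3) + 1
     = 1 + 17 + 136 + 680 + 1
     = 835.

835


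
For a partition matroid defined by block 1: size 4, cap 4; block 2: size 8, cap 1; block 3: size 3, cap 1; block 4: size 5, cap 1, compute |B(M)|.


A basis picks exactly ci elements from block i.
Number of bases = product of C(|Si|, ci).
= C(4,4) * C(8,1) * C(3,1) * C(5,1)
= 1 * 8 * 3 * 5
= 120.

120


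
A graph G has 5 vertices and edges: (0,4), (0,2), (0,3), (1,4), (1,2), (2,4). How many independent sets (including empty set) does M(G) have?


An independent set in a graphic matroid is an acyclic edge subset.
G has 5 vertices and 6 edges.
Enumerate all 2^6 = 64 subsets, checking for acyclicity.
Total independent sets = 48.

48


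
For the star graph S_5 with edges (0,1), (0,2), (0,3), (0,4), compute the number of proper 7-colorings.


P(tree, k) = k * (k-1)^(4) for any tree on 5 vertices.
P(7) = 7 * 6^4 = 7 * 1296 = 9072.

9072


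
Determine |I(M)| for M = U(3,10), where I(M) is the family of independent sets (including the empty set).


Independent sets of U(3,10) are all subsets of size <= 3.
Count = C(10,0) + C(10,1) + C(10,2) + C(10,3)
     = 1 + 10 + 45 + 120
     = 176.

176


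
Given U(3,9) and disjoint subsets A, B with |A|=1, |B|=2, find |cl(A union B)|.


|A union B| = 1 + 2 = 3 (disjoint).
In U(3,9), cl(S) = S if |S| < 3, else cl(S) = E.
Since 3 >= 3, cl(A union B) = E.
|cl(A union B)| = 9.

9


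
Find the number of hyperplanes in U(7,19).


Hyperplanes of U(7,19) are flats of rank 6.
In a uniform matroid, these are exactly the (6)-element subsets.
Count = (19 choose 6) = 27132.

27132


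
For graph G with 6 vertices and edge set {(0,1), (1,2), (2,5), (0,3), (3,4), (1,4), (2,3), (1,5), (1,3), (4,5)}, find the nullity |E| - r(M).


Cycle rank (nullity) = |E| - r(M) = |E| - (|V| - c).
|E| = 10, |V| = 6, c = 1.
Nullity = 10 - (6 - 1) = 10 - 5 = 5.

5


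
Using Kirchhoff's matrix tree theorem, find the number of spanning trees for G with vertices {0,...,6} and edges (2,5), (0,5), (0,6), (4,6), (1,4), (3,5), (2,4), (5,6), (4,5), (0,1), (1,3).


By Kirchhoff's matrix tree theorem, the number of spanning trees equals
the determinant of any cofactor of the Laplacian matrix L.
G has 7 vertices and 11 edges.
Computing the (6 x 6) cofactor determinant gives 172.

172


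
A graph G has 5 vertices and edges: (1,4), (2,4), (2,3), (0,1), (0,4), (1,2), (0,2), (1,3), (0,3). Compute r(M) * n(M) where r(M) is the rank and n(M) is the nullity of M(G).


r(M) = |V| - c = 5 - 1 = 4.
nullity = |E| - r(M) = 9 - 4 = 5.
Product = 4 * 5 = 20.

20


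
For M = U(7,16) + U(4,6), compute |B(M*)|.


(M1+M2)* = M1* + M2*.
M1* = U(9,16), bases: C(16,9) = 11440.
M2* = U(2,6), bases: C(6,2) = 15.
|B(M*)| = 11440 * 15 = 171600.

171600


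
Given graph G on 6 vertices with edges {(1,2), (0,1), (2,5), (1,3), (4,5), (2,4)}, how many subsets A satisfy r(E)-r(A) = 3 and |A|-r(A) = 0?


R(x,y) = sum over A in 2^E of x^(r(E)-r(A)) * y^(|A|-r(A)).
G has 6 vertices, 6 edges. r(E) = 5.
Enumerate all 2^6 = 64 subsets.
Count subsets with r(E)-r(A)=3 and |A|-r(A)=0: 15.

15


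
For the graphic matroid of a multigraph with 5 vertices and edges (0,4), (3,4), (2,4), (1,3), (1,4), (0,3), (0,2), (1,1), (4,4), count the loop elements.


In a graphic matroid, a loop is a self-loop edge (u,u) with rank 0.
Examining all 9 edges for self-loops...
Self-loops found: (1,1), (4,4)
Number of loops = 2.

2


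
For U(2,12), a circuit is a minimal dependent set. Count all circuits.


In U(2,12), circuits are the (3)-element subsets.
Any set of 3 elements is dependent, and removing any one element gives
an independent set of size 2, so it is a minimal dependent set.
Number of circuits = C(12,3) = (12 * 11 * 10) / (1 * 2 * 3) = 220.

220


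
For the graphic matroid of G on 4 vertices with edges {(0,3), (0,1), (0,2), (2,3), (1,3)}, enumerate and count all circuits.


A circuit in a graphic matroid = edge set of a simple cycle.
G has 4 vertices and 5 edges.
Enumerating all minimal edge subsets forming cycles...
Total circuits found: 3.

3


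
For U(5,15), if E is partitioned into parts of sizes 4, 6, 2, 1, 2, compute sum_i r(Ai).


r(Ai) = min(|Ai|, 5) for each part.
Sum = min(4,5) + min(6,5) + min(2,5) + min(1,5) + min(2,5)
    = 4 + 5 + 2 + 1 + 2
    = 14.

14


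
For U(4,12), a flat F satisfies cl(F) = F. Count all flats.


Flats of U(4,12): every subset of size < 4 is a flat, plus E itself.
Count = (12 choose 0) + (12 choose 1) + (12 choose 2) + (12 choose 3) + 1
     = 1 + 12 + 66 + 220 + 1
     = 300.

300


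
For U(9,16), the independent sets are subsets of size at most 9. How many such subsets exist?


Independent sets of U(9,16) are all subsets of size <= 9.
Count = C(16,0) + C(16,1) + C(16,2) + C(16,3) + C(16,4) + C(16,5) + C(16,6) + C(16,7) + C(16,8) + C(16,9)
     = 1 + 16 + 120 + 560 + 1820 + 4368 + 8008 + 11440 + 12870 + 11440
     = 50643.

50643


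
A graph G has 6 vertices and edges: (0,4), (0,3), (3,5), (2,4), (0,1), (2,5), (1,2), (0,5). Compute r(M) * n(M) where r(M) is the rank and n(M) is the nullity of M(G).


r(M) = |V| - c = 6 - 1 = 5.
nullity = |E| - r(M) = 8 - 5 = 3.
Product = 5 * 3 = 15.

15


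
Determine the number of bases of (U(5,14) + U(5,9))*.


(M1+M2)* = M1* + M2*.
M1* = U(9,14), bases: C(14,9) = 2002.
M2* = U(4,9), bases: C(9,4) = 126.
|B(M*)| = 2002 * 126 = 252252.

252252


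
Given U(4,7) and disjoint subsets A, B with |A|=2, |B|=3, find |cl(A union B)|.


|A union B| = 2 + 3 = 5 (disjoint).
In U(4,7), cl(S) = S if |S| < 4, else cl(S) = E.
Since 5 >= 4, cl(A union B) = E.
|cl(A union B)| = 7.

7


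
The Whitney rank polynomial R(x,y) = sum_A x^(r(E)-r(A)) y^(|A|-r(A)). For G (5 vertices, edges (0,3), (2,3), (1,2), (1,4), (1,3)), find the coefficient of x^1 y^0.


R(x,y) = sum over A in 2^E of x^(r(E)-r(A)) * y^(|A|-r(A)).
G has 5 vertices, 5 edges. r(E) = 4.
Enumerate all 2^5 = 32 subsets.
Count subsets with r(E)-r(A)=1 and |A|-r(A)=0: 9.

9


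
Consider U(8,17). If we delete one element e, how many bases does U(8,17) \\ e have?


Deleting e from U(8,17) gives U(8,16) since n > r.
Bases of U(8,16) = C(16,8) = 16! / (8! * 8!) = 12870.

12870


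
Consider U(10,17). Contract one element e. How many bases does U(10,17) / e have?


Contracting e from U(10,17) gives U(9,16).
Bases of U(9,16) = C(16,9) = 16! / (9! * 7!) = 11440.

11440


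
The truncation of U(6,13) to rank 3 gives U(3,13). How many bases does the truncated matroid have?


Truncating U(6,13) to rank 3 gives U(3,13).
Bases of U(3,13) are all 3-element subsets of 13 elements.
Number of bases = C(13,3) = (13 * 12 * 11) / (1 * 2 * 3) = 286.

286


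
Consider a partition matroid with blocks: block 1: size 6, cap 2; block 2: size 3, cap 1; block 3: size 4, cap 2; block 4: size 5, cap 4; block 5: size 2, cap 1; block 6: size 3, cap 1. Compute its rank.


Rank of a partition matroid = sum of min(|Si|, ci) for each block.
= min(6,2) + min(3,1) + min(4,2) + min(5,4) + min(2,1) + min(3,1)
= 2 + 1 + 2 + 4 + 1 + 1
= 11.

11


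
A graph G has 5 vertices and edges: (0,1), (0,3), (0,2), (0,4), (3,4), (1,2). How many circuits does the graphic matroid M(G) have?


A circuit in a graphic matroid = edge set of a simple cycle.
G has 5 vertices and 6 edges.
Enumerating all minimal edge subsets forming cycles...
Total circuits found: 2.

2


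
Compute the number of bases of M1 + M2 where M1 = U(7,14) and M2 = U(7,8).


Bases of a direct sum M1 + M2: |B| = |B(M1)| * |B(M2)|.
|B(U(7,14))| = C(14,7) = 3432.
|B(U(7,8))| = C(8,7) = 8.
Total bases = 3432 * 8 = 27456.

27456


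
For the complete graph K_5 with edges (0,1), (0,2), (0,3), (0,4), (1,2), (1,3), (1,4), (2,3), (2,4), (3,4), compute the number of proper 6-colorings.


P(K_5, k) = k(k-1)(k-2)...(k-4).
P(6) = (6) * (5) * (4) * (3) * (2) = 720.

720


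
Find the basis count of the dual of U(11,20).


The dual of U(r,n) is U(n-r, n) = U(9,20).
Bases of U(9,20) are all (9)-element subsets.
|B(M*)| = C(20,9) = 20! / (9! * 11!) = 167960.

167960


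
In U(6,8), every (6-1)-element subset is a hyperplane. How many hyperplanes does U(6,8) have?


Hyperplanes of U(6,8) are flats of rank 5.
In a uniform matroid, these are exactly the (5)-element subsets.
Count = (8 choose 5) = 56.

56


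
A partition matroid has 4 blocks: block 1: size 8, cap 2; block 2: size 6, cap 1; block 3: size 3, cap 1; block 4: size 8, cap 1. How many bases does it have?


A basis picks exactly ci elements from block i.
Number of bases = product of C(|Si|, ci).
= C(8,2) * C(6,1) * C(3,1) * C(8,1)
= 28 * 6 * 3 * 8
= 4032.

4032


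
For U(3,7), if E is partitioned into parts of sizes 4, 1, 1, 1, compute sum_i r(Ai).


r(Ai) = min(|Ai|, 3) for each part.
Sum = min(4,3) + min(1,3) + min(1,3) + min(1,3)
    = 3 + 1 + 1 + 1
    = 6.

6


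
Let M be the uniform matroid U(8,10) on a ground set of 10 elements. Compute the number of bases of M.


Bases of U(8,10) are all 8-element subsets of the 10-element ground set.
Number of bases = C(10,8).
(10 choose 8) = 45.

45


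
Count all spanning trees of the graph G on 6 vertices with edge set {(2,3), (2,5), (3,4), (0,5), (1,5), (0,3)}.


By Kirchhoff's matrix tree theorem, the number of spanning trees equals
the determinant of any cofactor of the Laplacian matrix L.
G has 6 vertices and 6 edges.
Computing the (5 x 5) cofactor determinant gives 4.

4


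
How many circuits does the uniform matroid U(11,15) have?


In U(11,15), circuits are the (12)-element subsets.
Any set of 12 elements is dependent, and removing any one element gives
an independent set of size 11, so it is a minimal dependent set.
Number of circuits = (15 choose 12) = 455.

455


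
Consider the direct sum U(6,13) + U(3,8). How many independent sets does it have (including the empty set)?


For a direct sum, |I(M1+M2)| = |I(M1)| * |I(M2)|.
|I(U(6,13))| = sum C(13,k) for k=0..6 = 4096.
|I(U(3,8))| = sum C(8,k) for k=0..3 = 93.
Total = 4096 * 93 = 380928.

380928


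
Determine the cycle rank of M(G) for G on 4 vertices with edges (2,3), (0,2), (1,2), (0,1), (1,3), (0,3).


Cycle rank (nullity) = |E| - r(M) = |E| - (|V| - c).
|E| = 6, |V| = 4, c = 1.
Nullity = 6 - (4 - 1) = 6 - 3 = 3.

3


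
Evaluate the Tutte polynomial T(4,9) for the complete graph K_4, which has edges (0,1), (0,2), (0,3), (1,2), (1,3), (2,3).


T(K_4; x,y) = x^3 + 3x^2 + 4xy + 2x + y^3 + 3y^2 + 2y.
Substituting x=4, y=9:
= 64 + 48 + 144 + 8 + 729 + 243 + 18
= 1254.

1254


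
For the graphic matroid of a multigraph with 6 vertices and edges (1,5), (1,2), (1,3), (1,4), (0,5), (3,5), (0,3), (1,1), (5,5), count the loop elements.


In a graphic matroid, a loop is a self-loop edge (u,u) with rank 0.
Examining all 9 edges for self-loops...
Self-loops found: (1,1), (5,5)
Number of loops = 2.

2


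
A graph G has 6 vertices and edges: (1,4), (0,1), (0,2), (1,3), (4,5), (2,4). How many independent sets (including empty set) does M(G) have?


An independent set in a graphic matroid is an acyclic edge subset.
G has 6 vertices and 6 edges.
Enumerate all 2^6 = 64 subsets, checking for acyclicity.
Total independent sets = 60.

60


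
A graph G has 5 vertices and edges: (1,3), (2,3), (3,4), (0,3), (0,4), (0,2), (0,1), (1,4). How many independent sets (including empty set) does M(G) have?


An independent set in a graphic matroid is an acyclic edge subset.
G has 5 vertices and 8 edges.
Enumerate all 2^8 = 256 subsets, checking for acyclicity.
Total independent sets = 128.

128


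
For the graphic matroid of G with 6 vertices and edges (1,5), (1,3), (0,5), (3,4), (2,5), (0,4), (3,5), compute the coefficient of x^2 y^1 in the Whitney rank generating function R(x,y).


R(x,y) = sum over A in 2^E of x^(r(E)-r(A)) * y^(|A|-r(A)).
G has 6 vertices, 7 edges. r(E) = 5.
Enumerate all 2^7 = 128 subsets.
Count subsets with r(E)-r(A)=2 and |A|-r(A)=1: 5.

5


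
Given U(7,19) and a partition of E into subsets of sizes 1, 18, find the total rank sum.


r(Ai) = min(|Ai|, 7) for each part.
Sum = min(1,7) + min(18,7)
    = 1 + 7
    = 8.

8


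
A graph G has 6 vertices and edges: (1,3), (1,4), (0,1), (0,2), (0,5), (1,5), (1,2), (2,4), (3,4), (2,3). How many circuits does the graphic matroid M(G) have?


A circuit in a graphic matroid = edge set of a simple cycle.
G has 6 vertices and 10 edges.
Enumerating all minimal edge subsets forming cycles...
Total circuits found: 18.

18


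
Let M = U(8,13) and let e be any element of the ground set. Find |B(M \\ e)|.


Deleting e from U(8,13) gives U(8,12) since n > r.
Bases of U(8,12) = C(12,8) = 495.

495


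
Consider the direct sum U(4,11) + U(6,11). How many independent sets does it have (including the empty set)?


For a direct sum, |I(M1+M2)| = |I(M1)| * |I(M2)|.
|I(U(4,11))| = sum C(11,k) for k=0..4 = 562.
|I(U(6,11))| = sum C(11,k) for k=0..6 = 1486.
Total = 562 * 1486 = 835132.

835132


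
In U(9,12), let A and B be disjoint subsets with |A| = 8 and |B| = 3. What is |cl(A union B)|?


|A union B| = 8 + 3 = 11 (disjoint).
In U(9,12), cl(S) = S if |S| < 9, else cl(S) = E.
Since 11 >= 9, cl(A union B) = E.
|cl(A union B)| = 12.

12


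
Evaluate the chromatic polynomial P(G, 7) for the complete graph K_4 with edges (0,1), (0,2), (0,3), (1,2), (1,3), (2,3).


P(K_4, k) = k(k-1)(k-2)...(k-3).
P(7) = (7) * (6) * (5) * (4) = 840.

840


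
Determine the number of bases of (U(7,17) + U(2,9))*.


(M1+M2)* = M1* + M2*.
M1* = U(10,17), bases: C(17,10) = 19448.
M2* = U(7,9), bases: C(9,7) = 36.
|B(M*)| = 19448 * 36 = 700128.

700128


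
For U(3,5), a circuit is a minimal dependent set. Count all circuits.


In U(3,5), circuits are the (4)-element subsets.
Any set of 4 elements is dependent, and removing any one element gives
an independent set of size 3, so it is a minimal dependent set.
Number of circuits = (5 choose 4) = 5.

5


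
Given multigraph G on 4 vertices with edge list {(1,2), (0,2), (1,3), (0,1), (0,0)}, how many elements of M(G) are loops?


In a graphic matroid, a loop is a self-loop edge (u,u) with rank 0.
Examining all 5 edges for self-loops...
Self-loops found: (0,0)
Number of loops = 1.

1


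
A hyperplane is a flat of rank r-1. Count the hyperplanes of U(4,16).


Hyperplanes of U(4,16) are flats of rank 3.
In a uniform matroid, these are exactly the (3)-element subsets.
Count = (16 choose 3) = 560.

560


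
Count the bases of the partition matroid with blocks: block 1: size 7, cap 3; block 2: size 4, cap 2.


A basis picks exactly ci elements from block i.
Number of bases = product of C(|Si|, ci).
= C(7,3) * C(4,2)
= 35 * 6
= 210.

210


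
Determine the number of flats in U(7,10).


Flats of U(7,10): every subset of size < 7 is a flat, plus E itself.
Count = C(10,0) + C(10,1) + C(10,2) + C(10,3) + C(10,4) + C(10,5) + C(10,6) + 1
     = 1 + 10 + 45 + 120 + 210 + 252 + 210 + 1
     = 849.

849


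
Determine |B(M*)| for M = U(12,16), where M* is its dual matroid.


The dual of U(r,n) is U(n-r, n) = U(4,16).
Bases of U(4,16) are all (4)-element subsets.
|B(M*)| = C(16,4) = 16! / (4! * 12!) = 1820.

1820


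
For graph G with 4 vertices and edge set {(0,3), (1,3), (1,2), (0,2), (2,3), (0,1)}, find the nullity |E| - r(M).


Cycle rank (nullity) = |E| - r(M) = |E| - (|V| - c).
|E| = 6, |V| = 4, c = 1.
Nullity = 6 - (4 - 1) = 6 - 3 = 3.

3


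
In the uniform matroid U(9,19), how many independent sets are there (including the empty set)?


Independent sets of U(9,19) are all subsets of size <= 9.
Count = (19 choose 0) + (19 choose 1) + (19 choose 2) + (19 choose 3) + (19 choose 4) + (19 choose 5) + (19 choose 6) + (19 choose 7) + (19 choose 8) + (19 choose 9)
     = 1 + 19 + 171 + 969 + 3876 + 11628 + 27132 + 50388 + 75582 + 92378
     = 262144.

262144


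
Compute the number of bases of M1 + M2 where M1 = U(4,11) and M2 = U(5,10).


Bases of a direct sum M1 + M2: |B| = |B(M1)| * |B(M2)|.
|B(U(4,11))| = C(11,4) = 330.
|B(U(5,10))| = C(10,5) = 252.
Total bases = 330 * 252 = 83160.

83160


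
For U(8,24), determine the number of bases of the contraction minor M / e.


Contracting e from U(8,24) gives U(7,23).
Bases of U(7,23) = C(23,7) = 245157.

245157


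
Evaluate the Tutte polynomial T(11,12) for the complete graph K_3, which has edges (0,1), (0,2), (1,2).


T(K_3; x,y) = x^2 + x + y.
T(11,12) = 121 + 11 + 12 = 144.

144


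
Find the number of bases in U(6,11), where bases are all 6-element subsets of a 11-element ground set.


Bases of U(6,11) are all 6-element subsets of the 11-element ground set.
Number of bases = C(11,6).
C(11,6) = 462.

462


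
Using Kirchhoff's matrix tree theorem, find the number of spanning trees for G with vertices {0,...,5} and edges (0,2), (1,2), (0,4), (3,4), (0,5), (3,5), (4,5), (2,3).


By Kirchhoff's matrix tree theorem, the number of spanning trees equals
the determinant of any cofactor of the Laplacian matrix L.
G has 6 vertices and 8 edges.
Computing the (5 x 5) cofactor determinant gives 24.

24


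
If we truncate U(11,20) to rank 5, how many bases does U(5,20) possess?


Truncating U(11,20) to rank 5 gives U(5,20).
Bases of U(5,20) are all 5-element subsets of 20 elements.
Number of bases = C(20,5) = 20! / (5! * 15!) = 15504.

15504


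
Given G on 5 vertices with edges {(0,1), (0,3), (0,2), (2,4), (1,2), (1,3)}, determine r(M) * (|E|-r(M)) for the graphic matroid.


r(M) = |V| - c = 5 - 1 = 4.
nullity = |E| - r(M) = 6 - 4 = 2.
Product = 4 * 2 = 8.

8


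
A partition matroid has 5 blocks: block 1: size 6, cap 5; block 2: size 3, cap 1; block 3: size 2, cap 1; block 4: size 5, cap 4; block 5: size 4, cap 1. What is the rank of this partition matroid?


Rank of a partition matroid = sum of min(|Si|, ci) for each block.
= min(6,5) + min(3,1) + min(2,1) + min(5,4) + min(4,1)
= 5 + 1 + 1 + 4 + 1
= 12.

12


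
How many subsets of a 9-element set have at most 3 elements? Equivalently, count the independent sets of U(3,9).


Independent sets of U(3,9) are all subsets of size <= 3.
Count = (9 choose 0) + (9 choose 1) + (9 choose 2) + (9 choose 3)
     = 1 + 9 + 36 + 84
     = 130.

130


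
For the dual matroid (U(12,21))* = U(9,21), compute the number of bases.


The dual of U(r,n) is U(n-r, n) = U(9,21).
Bases of U(9,21) are all (9)-element subsets.
|B(M*)| = C(21,9) = 293930.

293930


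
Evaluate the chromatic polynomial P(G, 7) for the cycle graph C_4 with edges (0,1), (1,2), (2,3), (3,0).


P(C_4, k) = (k-1)^4 + (-1)^4*(k-1).
P(7) = (6)^4 + 6
= 1296 + 6 = 1302.

1302


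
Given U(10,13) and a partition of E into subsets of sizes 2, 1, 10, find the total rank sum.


r(Ai) = min(|Ai|, 10) for each part.
Sum = min(2,10) + min(1,10) + min(10,10)
    = 2 + 1 + 10
    = 13.

13


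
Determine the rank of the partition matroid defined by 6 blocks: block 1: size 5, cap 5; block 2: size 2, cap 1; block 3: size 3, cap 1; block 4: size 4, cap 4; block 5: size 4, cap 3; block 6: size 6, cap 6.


Rank of a partition matroid = sum of min(|Si|, ci) for each block.
= min(5,5) + min(2,1) + min(3,1) + min(4,4) + min(4,3) + min(6,6)
= 5 + 1 + 1 + 4 + 3 + 6
= 20.

20


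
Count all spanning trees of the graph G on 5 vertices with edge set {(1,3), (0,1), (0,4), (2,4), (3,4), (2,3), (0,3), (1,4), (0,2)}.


By Kirchhoff's matrix tree theorem, the number of spanning trees equals
the determinant of any cofactor of the Laplacian matrix L.
G has 5 vertices and 9 edges.
Computing the (4 x 4) cofactor determinant gives 75.

75


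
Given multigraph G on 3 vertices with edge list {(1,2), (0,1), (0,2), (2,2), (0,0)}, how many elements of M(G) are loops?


In a graphic matroid, a loop is a self-loop edge (u,u) with rank 0.
Examining all 5 edges for self-loops...
Self-loops found: (2,2), (0,0)
Number of loops = 2.

2


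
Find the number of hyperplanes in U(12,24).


Hyperplanes of U(12,24) are flats of rank 11.
In a uniform matroid, these are exactly the (11)-element subsets.
Count = (24 choose 11) = 2496144.

2496144


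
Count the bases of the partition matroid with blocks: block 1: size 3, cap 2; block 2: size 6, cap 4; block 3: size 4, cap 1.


A basis picks exactly ci elements from block i.
Number of bases = product of C(|Si|, ci).
= C(3,2) * C(6,4) * C(4,1)
= 3 * 15 * 4
= 180.

180


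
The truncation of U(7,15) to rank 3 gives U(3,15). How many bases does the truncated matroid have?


Truncating U(7,15) to rank 3 gives U(3,15).
Bases of U(3,15) are all 3-element subsets of 15 elements.
Number of bases = C(15,3) = (15 * 14 * 13) / (1 * 2 * 3) = 455.

455


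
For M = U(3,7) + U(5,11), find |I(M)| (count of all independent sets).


For a direct sum, |I(M1+M2)| = |I(M1)| * |I(M2)|.
|I(U(3,7))| = sum C(7,k) for k=0..3 = 64.
|I(U(5,11))| = sum C(11,k) for k=0..5 = 1024.
Total = 64 * 1024 = 65536.

65536


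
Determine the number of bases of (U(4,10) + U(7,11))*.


(M1+M2)* = M1* + M2*.
M1* = U(6,10), bases: C(10,6) = 210.
M2* = U(4,11), bases: C(11,4) = 330.
|B(M*)| = 210 * 330 = 69300.

69300


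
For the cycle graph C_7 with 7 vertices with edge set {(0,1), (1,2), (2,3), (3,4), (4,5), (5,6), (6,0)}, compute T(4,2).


T(C_7; x,y) = x + x^2 + ... + x^(6) + y.
T(4,2) = 4^1 + 4^2 + 4^3 + 4^4 + 4^5 + 4^6 + 2
= 4 + 16 + 64 + 256 + 1024 + 4096 + 2
= 5462.

5462


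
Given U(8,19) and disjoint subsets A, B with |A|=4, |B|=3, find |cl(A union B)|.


|A union B| = 4 + 3 = 7 (disjoint).
In U(8,19), cl(S) = S if |S| < 8, else cl(S) = E.
Since 7 < 8, cl(A union B) = A union B.
|cl(A union B)| = 7.

7


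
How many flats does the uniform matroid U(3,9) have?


Flats of U(3,9): every subset of size < 3 is a flat, plus E itself.
Count = C(9,0) + C(9,1) + C(9,2) + 1
     = 1 + 9 + 36 + 1
     = 47.

47


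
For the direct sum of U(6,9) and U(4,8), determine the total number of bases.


Bases of a direct sum M1 + M2: |B| = |B(M1)| * |B(M2)|.
|B(U(6,9))| = C(9,6) = 84.
|B(U(4,8))| = C(8,4) = 70.
Total bases = 84 * 70 = 5880.

5880


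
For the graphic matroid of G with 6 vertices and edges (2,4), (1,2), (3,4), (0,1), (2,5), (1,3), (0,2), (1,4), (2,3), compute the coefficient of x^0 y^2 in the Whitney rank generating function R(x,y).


R(x,y) = sum over A in 2^E of x^(r(E)-r(A)) * y^(|A|-r(A)).
G has 6 vertices, 9 edges. r(E) = 5.
Enumerate all 2^9 = 512 subsets.
Count subsets with r(E)-r(A)=0 and |A|-r(A)=2: 27.

27
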